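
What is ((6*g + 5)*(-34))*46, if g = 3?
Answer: -35972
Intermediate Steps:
((6*g + 5)*(-34))*46 = ((6*3 + 5)*(-34))*46 = ((18 + 5)*(-34))*46 = (23*(-34))*46 = -782*46 = -35972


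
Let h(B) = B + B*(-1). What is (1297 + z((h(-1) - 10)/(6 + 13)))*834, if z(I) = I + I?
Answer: 20535582/19 ≈ 1.0808e+6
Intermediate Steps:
h(B) = 0 (h(B) = B - B = 0)
z(I) = 2*I
(1297 + z((h(-1) - 10)/(6 + 13)))*834 = (1297 + 2*((0 - 10)/(6 + 13)))*834 = (1297 + 2*(-10/19))*834 = (1297 - 20/19)*834 = (24623/19)*834 = 20535582/19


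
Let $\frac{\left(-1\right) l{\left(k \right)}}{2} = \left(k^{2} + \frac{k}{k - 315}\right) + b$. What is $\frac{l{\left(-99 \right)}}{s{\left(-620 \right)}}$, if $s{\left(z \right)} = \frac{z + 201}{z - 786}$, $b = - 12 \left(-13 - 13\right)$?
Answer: $- \frac{654083854}{9637} \approx -67872.0$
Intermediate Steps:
$b = 312$ ($b = \left(-12\right) \left(-26\right) = 312$)
$s{\left(z \right)} = \frac{201 + z}{-786 + z}$
$l{\left(k \right)} = -624 - 2 k^{2} - \frac{2 k}{-315 + k}$ ($l{\left(k \right)} = - 2 \left(\left(k^{2} + \frac{k}{k - 315}\right) + 312\right) = - 2 \left(\left(k^{2} + \frac{k}{-315 + k}\right) + 312\right) = - 2 \left(312 + k^{2} + \frac{k}{-315 + k}\right) = -624 - 2 k^{2} - \frac{2 k}{-315 + k}$)
$\frac{l{\left(-99 \right)}}{s{\left(-620 \right)}} = \frac{2 \frac{1}{-315 - 99} \left(98280 - \left(-99\right)^{3} - -30987 + 315 \left(-99\right)^{2}\right)}{\frac{1}{-786 - 620} \left(201 - 620\right)} = \frac{2 \frac{1}{-414} \left(98280 - -970299 + 30987 + 315 \cdot 9801\right)}{\frac{1}{-1406} \left(-419\right)} = \frac{2 \left(- \frac{1}{414}\right) \left(98280 + 970299 + 30987 + 3087315\right)}{\left(- \frac{1}{1406}\right) \left(-419\right)} = \frac{2 \left(- \frac{1}{414}\right) 4186881}{\frac{419}{1406}} = \left(- \frac{465209}{23}\right) \frac{1406}{419} = - \frac{654083854}{9637}$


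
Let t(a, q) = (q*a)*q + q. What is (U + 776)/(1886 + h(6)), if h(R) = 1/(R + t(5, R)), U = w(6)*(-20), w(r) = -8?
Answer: 179712/362113 ≈ 0.49629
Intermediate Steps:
t(a, q) = q + a*q² (t(a, q) = (a*q)*q + q = a*q² + q = q + a*q²)
U = 160 (U = -8*(-20) = 160)
h(R) = 1/(R + R*(1 + 5*R))
(U + 776)/(1886 + h(6)) = (160 + 776)/(1886 + 1/(6*(2 + 5*6))) = 936/(1886 + 1/(6*(2 + 30))) = 936/(1886 + (⅙)/32) = 936/(1886 + (⅙)*(1/32)) = 936/(1886 + 1/192) = 936/(362113/192) = 936*(192/362113) = 179712/362113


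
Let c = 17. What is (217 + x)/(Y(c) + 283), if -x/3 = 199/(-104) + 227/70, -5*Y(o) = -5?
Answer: 775363/1033760 ≈ 0.75004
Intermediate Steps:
Y(o) = 1 (Y(o) = -1/5*(-5) = 1)
x = -14517/3640 (x = -3*(199/(-104) + 227/70) = -3*(199*(-1/104) + 227*(1/70)) = -3*(-199/104 + 227/70) = -3*4839/3640 = -14517/3640 ≈ -3.9882)
(217 + x)/(Y(c) + 283) = (217 - 14517/3640)/(1 + 283) = (775363/3640)/284 = (775363/3640)*(1/284) = 775363/1033760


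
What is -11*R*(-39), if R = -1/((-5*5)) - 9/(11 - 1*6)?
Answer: -18876/25 ≈ -755.04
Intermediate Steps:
R = -44/25 (R = -1/(-25) - 9/(11 - 6) = -1*(-1/25) - 9/5 = 1/25 - 9*⅕ = 1/25 - 9/5 = -44/25 ≈ -1.7600)
-11*R*(-39) = -11*(-44/25)*(-39) = (484/25)*(-39) = -18876/25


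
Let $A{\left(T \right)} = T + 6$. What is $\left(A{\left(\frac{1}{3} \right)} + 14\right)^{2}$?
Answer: $\frac{3721}{9} \approx 413.44$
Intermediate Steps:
$A{\left(T \right)} = 6 + T$
$\left(A{\left(\frac{1}{3} \right)} + 14\right)^{2} = \left(\left(6 + \frac{1}{3}\right) + 14\right)^{2} = \left(\frac{19}{3} + 14\right)^{2} = \left(\frac{61}{3}\right)^{2} = \frac{3721}{9}$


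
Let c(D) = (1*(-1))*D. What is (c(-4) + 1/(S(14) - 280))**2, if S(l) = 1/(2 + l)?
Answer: 320410000/20061441 ≈ 15.971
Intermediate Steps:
c(D) = -D
(c(-4) + 1/(S(14) - 280))**2 = (-1*(-4) + 1/(1/(2 + 14) - 280))**2 = (4 + 1/(1/16 - 280))**2 = (4 + 1/(-4479/16))**2 = (4 - 16/4479)**2 = (17900/4479)**2 = 320410000/20061441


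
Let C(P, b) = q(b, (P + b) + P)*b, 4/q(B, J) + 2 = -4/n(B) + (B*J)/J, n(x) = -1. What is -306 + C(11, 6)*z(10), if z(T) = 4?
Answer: -294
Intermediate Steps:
q(B, J) = 4/(2 + B) (q(B, J) = 4/(-2 + (-4/(-1) + (B*J)/J)) = 4/(-2 + (-4*(-1) + B)) = 4/(-2 + (4 + B)) = 4/(2 + B))
C(P, b) = 4*b/(2 + b) (C(P, b) = (4/(2 + b))*b = 4*b/(2 + b))
-306 + C(11, 6)*z(10) = -306 + (4*6/(2 + 6))*4 = -306 + (4*6/8)*4 = -306 + (4*6*(1/8))*4 = -306 + 3*4 = -306 + 12 = -294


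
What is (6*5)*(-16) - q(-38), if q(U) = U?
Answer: -442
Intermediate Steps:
(6*5)*(-16) - q(-38) = (6*5)*(-16) - 1*(-38) = 30*(-16) + 38 = -480 + 38 = -442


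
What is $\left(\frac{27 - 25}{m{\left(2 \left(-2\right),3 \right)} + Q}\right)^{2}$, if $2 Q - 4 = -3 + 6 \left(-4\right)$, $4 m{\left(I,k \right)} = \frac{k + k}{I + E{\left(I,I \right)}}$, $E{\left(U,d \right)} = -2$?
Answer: $\frac{64}{2209} \approx 0.028972$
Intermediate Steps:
$m{\left(I,k \right)} = \frac{k}{2 \left(-2 + I\right)}$ ($m{\left(I,k \right)} = \frac{\left(k + k\right) \frac{1}{I - 2}}{4} = \frac{2 k \frac{1}{-2 + I}}{4} = \frac{k}{2 \left(-2 + I\right)}$)
$Q = - \frac{23}{2}$ ($Q = 2 + \frac{-3 + 6 \left(-4\right)}{2} = 2 + \frac{-3 - 24}{2} = 2 + \frac{1}{2} \left(-27\right) = 2 - \frac{27}{2} = - \frac{23}{2} \approx -11.5$)
$\left(\frac{27 - 25}{m{\left(2 \left(-2\right),3 \right)} + Q}\right)^{2} = \left(\frac{27 - 25}{\frac{1}{2} \cdot 3 \frac{1}{-2 + 2 \left(-2\right)} - \frac{23}{2}}\right)^{2} = \left(\frac{2}{\frac{1}{2} \cdot 3 \frac{1}{-2 - 4} - \frac{23}{2}}\right)^{2} = \left(\frac{2}{\frac{1}{2} \cdot 3 \frac{1}{-6} - \frac{23}{2}}\right)^{2} = \left(\frac{2}{\frac{1}{2} \cdot 3 \left(- \frac{1}{6}\right) - \frac{23}{2}}\right)^{2} = \left(\frac{2}{- \frac{1}{4} - \frac{23}{2}}\right)^{2} = \left(\frac{2}{- \frac{47}{4}}\right)^{2} = \left(2 \left(- \frac{4}{47}\right)\right)^{2} = \left(- \frac{8}{47}\right)^{2} = \frac{64}{2209}$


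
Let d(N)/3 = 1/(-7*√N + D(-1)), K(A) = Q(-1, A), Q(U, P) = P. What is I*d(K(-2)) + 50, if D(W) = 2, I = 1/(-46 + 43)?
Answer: 2549/51 - 7*I*√2/102 ≈ 49.98 - 0.097054*I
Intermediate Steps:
I = -⅓ (I = 1/(-3) = -⅓ ≈ -0.33333)
K(A) = A
d(N) = 3/(2 - 7*√N) (d(N) = 3/(-7*√N + 2) = 3/(2 - 7*√N))
I*d(K(-2)) + 50 = -(-1)/(-2 + 7*√(-2)) + 50 = -(-1)/(-2 + 7*(I*√2)) + 50 = -(-1)/(-2 + 7*I*√2) + 50 = 1/(-2 + 7*I*√2) + 50 = 50 + 1/(-2 + 7*I*√2)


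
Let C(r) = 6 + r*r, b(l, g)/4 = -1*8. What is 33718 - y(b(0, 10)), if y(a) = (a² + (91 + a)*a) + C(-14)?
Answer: 34380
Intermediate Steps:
b(l, g) = -32 (b(l, g) = 4*(-1*8) = 4*(-8) = -32)
C(r) = 6 + r²
y(a) = 202 + a² + a*(91 + a) (y(a) = (a² + (91 + a)*a) + (6 + (-14)²) = (a² + a*(91 + a)) + (6 + 196) = (a² + a*(91 + a)) + 202 = 202 + a² + a*(91 + a))
33718 - y(b(0, 10)) = 33718 - (202 + 2*(-32)² + 91*(-32)) = 33718 - (202 + 2*1024 - 2912) = 33718 - (202 + 2048 - 2912) = 33718 - 1*(-662) = 33718 + 662 = 34380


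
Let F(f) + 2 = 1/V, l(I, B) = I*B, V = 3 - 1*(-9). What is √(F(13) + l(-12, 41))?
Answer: I*√17781/6 ≈ 22.224*I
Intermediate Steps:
V = 12 (V = 3 + 9 = 12)
l(I, B) = B*I
F(f) = -23/12 (F(f) = -2 + 1/12 = -23/12)
√(F(13) + l(-12, 41)) = √(-23/12 + 41*(-12)) = √(-23/12 - 492) = √(-5927/12) = I*√17781/6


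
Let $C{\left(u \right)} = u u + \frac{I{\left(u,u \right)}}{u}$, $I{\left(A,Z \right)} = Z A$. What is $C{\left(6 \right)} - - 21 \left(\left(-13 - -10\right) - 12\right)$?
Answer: $-273$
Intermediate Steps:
$I{\left(A,Z \right)} = A Z$
$C{\left(u \right)} = u + u^{2}$ ($C{\left(u \right)} = u u + \frac{u u}{u} = u^{2} + \frac{u^{2}}{u} = u^{2} + u = u + u^{2}$)
$C{\left(6 \right)} - - 21 \left(\left(-13 - -10\right) - 12\right) = 6 \left(1 + 6\right) - - 21 \left(\left(-13 - -10\right) - 12\right) = 6 \cdot 7 - - 21 \left(\left(-13 + 10\right) - 12\right) = 42 - - 21 \left(-3 - 12\right) = 42 - \left(-21\right) \left(-15\right) = 42 - 315 = -273$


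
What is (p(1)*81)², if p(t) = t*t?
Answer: 6561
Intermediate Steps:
p(t) = t²
(p(1)*81)² = (1²*81)² = (1*81)² = 81² = 6561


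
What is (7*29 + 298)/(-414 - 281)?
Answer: -501/695 ≈ -0.72086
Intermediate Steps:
(7*29 + 298)/(-414 - 281) = (203 + 298)/(-695) = 501*(-1/695) = -501/695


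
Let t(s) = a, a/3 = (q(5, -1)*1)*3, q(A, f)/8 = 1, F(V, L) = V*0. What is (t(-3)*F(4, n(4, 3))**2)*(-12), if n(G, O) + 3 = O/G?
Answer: 0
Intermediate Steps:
n(G, O) = -3 + O/G
F(V, L) = 0
q(A, f) = 8 (q(A, f) = 8*1 = 8)
a = 72 (a = 3*((8*1)*3) = 3*(8*3) = 3*24 = 72)
t(s) = 72
(t(-3)*F(4, n(4, 3))**2)*(-12) = (72*0**2)*(-12) = (72*0)*(-12) = 0*(-12) = 0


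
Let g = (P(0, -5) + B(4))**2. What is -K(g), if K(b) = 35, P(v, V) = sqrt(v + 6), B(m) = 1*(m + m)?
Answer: -35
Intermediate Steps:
B(m) = 2*m (B(m) = 1*(2*m) = 2*m)
P(v, V) = sqrt(6 + v)
g = (8 + sqrt(6))**2 (g = (sqrt(6 + 0) + 2*4)**2 = (sqrt(6) + 8)**2 = (8 + sqrt(6))**2 ≈ 109.19)
-K(g) = -1*35 = -35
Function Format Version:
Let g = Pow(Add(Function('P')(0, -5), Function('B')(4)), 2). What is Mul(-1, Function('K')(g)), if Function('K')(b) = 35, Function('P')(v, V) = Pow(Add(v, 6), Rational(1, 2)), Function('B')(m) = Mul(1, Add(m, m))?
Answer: -35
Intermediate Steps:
Function('B')(m) = Mul(2, m) (Function('B')(m) = Mul(1, Mul(2, m)) = Mul(2, m))
Function('P')(v, V) = Pow(Add(6, v), Rational(1, 2))
g = Pow(Add(8, Pow(6, Rational(1, 2))), 2) (g = Pow(Add(Pow(Add(6, 0), Rational(1, 2)), Mul(2, 4)), 2) = Pow(Add(Pow(6, Rational(1, 2)), 8), 2) = Pow(Add(8, Pow(6, Rational(1, 2))), 2) ≈ 109.19)
Mul(-1, Function('K')(g)) = Mul(-1, 35) = -35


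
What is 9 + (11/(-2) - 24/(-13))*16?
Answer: -643/13 ≈ -49.462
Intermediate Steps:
9 + (11/(-2) - 24/(-13))*16 = 9 + (11*(-1/2) - 24*(-1/13))*16 = 9 + (-11/2 + 24/13)*16 = 9 - 95/26*16 = 9 - 760/13 = -643/13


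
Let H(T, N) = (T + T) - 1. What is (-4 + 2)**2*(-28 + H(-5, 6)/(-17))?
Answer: -1860/17 ≈ -109.41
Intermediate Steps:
H(T, N) = -1 + 2*T (H(T, N) = 2*T - 1 = -1 + 2*T)
(-4 + 2)**2*(-28 + H(-5, 6)/(-17)) = (-4 + 2)**2*(-28 + (-1 + 2*(-5))/(-17)) = (-2)**2*(-28 + (-1 - 10)*(-1/17)) = 4*(-28 - 11*(-1/17)) = 4*(-28 + 11/17) = 4*(-465/17) = -1860/17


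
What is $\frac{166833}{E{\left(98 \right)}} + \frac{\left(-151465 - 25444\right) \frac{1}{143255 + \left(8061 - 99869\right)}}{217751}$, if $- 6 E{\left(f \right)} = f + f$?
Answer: $- \frac{5606907981049885}{1097858298306} \approx -5107.1$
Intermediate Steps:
$E{\left(f \right)} = - \frac{f}{3}$ ($E{\left(f \right)} = - \frac{f + f}{6} = - \frac{2 f}{6} = - \frac{f}{3}$)
$\frac{166833}{E{\left(98 \right)}} + \frac{\left(-151465 - 25444\right) \frac{1}{143255 + \left(8061 - 99869\right)}}{217751} = \frac{166833}{\left(- \frac{1}{3}\right) 98} + \frac{\left(-151465 - 25444\right) \frac{1}{143255 + \left(8061 - 99869\right)}}{217751} = \frac{166833}{- \frac{98}{3}} + - \frac{176909}{143255 + \left(8061 - 99869\right)} \frac{1}{217751} = 166833 \left(- \frac{3}{98}\right) + - \frac{176909}{143255 - 91808} \cdot \frac{1}{217751} = - \frac{500499}{98} + - \frac{176909}{51447} \cdot \frac{1}{217751} = - \frac{500499}{98} + \left(-176909\right) \frac{1}{51447} \cdot \frac{1}{217751} = - \frac{500499}{98} - \frac{176909}{11202635697} = - \frac{5606907981049885}{1097858298306}$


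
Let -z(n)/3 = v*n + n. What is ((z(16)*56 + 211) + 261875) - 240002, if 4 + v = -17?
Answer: 75844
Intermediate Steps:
v = -21 (v = -4 - 17 = -21)
z(n) = 60*n (z(n) = -3*(-21*n + n) = -(-60)*n = 60*n)
((z(16)*56 + 211) + 261875) - 240002 = (((60*16)*56 + 211) + 261875) - 240002 = ((960*56 + 211) + 261875) - 240002 = ((53760 + 211) + 261875) - 240002 = (53971 + 261875) - 240002 = 315846 - 240002 = 75844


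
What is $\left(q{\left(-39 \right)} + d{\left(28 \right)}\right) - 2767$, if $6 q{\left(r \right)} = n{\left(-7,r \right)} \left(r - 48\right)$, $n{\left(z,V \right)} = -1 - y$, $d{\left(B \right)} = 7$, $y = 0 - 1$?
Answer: $-2760$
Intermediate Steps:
$y = -1$ ($y = 0 - 1 = -1$)
$n{\left(z,V \right)} = 0$ ($n{\left(z,V \right)} = -1 - -1 = -1 + 1 = 0$)
$q{\left(r \right)} = 0$ ($q{\left(r \right)} = \frac{0 \left(r - 48\right)}{6} = \frac{0 \left(-48 + r\right)}{6} = \frac{1}{6} \cdot 0 = 0$)
$\left(q{\left(-39 \right)} + d{\left(28 \right)}\right) - 2767 = \left(0 + 7\right) - 2767 = 7 - 2767 = -2760$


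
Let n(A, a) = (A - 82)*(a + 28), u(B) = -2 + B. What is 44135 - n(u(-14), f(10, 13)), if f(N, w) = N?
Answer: 47859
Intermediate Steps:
n(A, a) = (-82 + A)*(28 + a)
44135 - n(u(-14), f(10, 13)) = 44135 - (-2296 - 82*10 + 28*(-2 - 14) + (-2 - 14)*10) = 44135 - (-2296 - 820 + 28*(-16) - 16*10) = 44135 - (-2296 - 820 - 448 - 160) = 44135 - 1*(-3724) = 44135 + 3724 = 47859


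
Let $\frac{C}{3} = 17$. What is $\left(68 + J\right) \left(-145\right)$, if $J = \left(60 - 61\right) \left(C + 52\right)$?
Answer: $5075$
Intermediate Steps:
$C = 51$ ($C = 3 \cdot 17 = 51$)
$J = -103$ ($J = \left(60 - 61\right) \left(51 + 52\right) = \left(-1\right) 103 = -103$)
$\left(68 + J\right) \left(-145\right) = \left(68 - 103\right) \left(-145\right) = \left(-35\right) \left(-145\right) = 5075$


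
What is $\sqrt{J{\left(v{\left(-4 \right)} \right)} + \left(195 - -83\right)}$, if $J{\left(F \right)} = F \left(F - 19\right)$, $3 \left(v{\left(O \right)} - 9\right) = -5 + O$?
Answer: $10 \sqrt{2} \approx 14.142$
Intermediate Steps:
$v{\left(O \right)} = \frac{22}{3} + \frac{O}{3}$ ($v{\left(O \right)} = 9 + \frac{-5 + O}{3} = 9 + \left(- \frac{5}{3} + \frac{O}{3}\right) = \frac{22}{3} + \frac{O}{3}$)
$J{\left(F \right)} = F \left(-19 + F\right)$
$\sqrt{J{\left(v{\left(-4 \right)} \right)} + \left(195 - -83\right)} = \sqrt{\left(\frac{22}{3} + \frac{1}{3} \left(-4\right)\right) \left(-19 + \left(\frac{22}{3} + \frac{1}{3} \left(-4\right)\right)\right) + \left(195 - -83\right)} = \sqrt{\left(\frac{22}{3} - \frac{4}{3}\right) \left(-19 + \left(\frac{22}{3} - \frac{4}{3}\right)\right) + \left(195 + 83\right)} = \sqrt{6 \left(-19 + 6\right) + 278} = \sqrt{6 \left(-13\right) + 278} = \sqrt{-78 + 278} = \sqrt{200} = 10 \sqrt{2}$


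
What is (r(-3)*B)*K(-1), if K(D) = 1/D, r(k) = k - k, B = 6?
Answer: 0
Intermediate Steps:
r(k) = 0
(r(-3)*B)*K(-1) = (0*6)/(-1) = 0*(-1) = 0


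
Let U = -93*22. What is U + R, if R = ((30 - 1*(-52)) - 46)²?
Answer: -750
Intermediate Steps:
U = -2046
R = 1296 (R = ((30 + 52) - 46)² = (82 - 46)² = 36² = 1296)
U + R = -2046 + 1296 = -750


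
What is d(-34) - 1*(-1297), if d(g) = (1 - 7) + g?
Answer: 1257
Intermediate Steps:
d(g) = -6 + g
d(-34) - 1*(-1297) = (-6 - 34) - 1*(-1297) = -40 + 1297 = 1257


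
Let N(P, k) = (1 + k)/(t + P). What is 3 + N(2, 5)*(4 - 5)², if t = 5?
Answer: 27/7 ≈ 3.8571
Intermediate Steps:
N(P, k) = (1 + k)/(5 + P)
3 + N(2, 5)*(4 - 5)² = 3 + ((1 + 5)/(5 + 2))*(4 - 5)² = 3 + (6/7)*(-1)² = 3 + ((⅐)*6)*1 = 3 + (6/7)*1 = 3 + 6/7 = 27/7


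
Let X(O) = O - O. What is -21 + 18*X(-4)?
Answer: -21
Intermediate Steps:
X(O) = 0
-21 + 18*X(-4) = -21 + 18*0 = -21 + 0 = -21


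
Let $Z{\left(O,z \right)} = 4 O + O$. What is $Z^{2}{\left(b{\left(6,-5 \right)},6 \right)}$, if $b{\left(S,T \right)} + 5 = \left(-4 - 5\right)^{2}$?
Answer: $144400$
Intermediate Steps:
$b{\left(S,T \right)} = 76$ ($b{\left(S,T \right)} = -5 + \left(-4 - 5\right)^{2} = -5 + \left(-9\right)^{2} = -5 + 81 = 76$)
$Z{\left(O,z \right)} = 5 O$
$Z^{2}{\left(b{\left(6,-5 \right)},6 \right)} = \left(5 \cdot 76\right)^{2} = 380^{2} = 144400$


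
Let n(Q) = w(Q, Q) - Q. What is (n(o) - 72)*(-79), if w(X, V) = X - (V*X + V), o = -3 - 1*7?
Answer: 12798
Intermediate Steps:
o = -10 (o = -3 - 7 = -10)
w(X, V) = X - V - V*X (w(X, V) = X - (V + V*X) = X + (-V - V*X) = X - V - V*X)
n(Q) = -Q - Q**2 (n(Q) = (Q - Q - Q*Q) - Q = (Q - Q - Q**2) - Q = -Q**2 - Q = -Q - Q**2)
(n(o) - 72)*(-79) = (-10*(-1 - 1*(-10)) - 72)*(-79) = (-10*(-1 + 10) - 72)*(-79) = (-10*9 - 72)*(-79) = (-90 - 72)*(-79) = -162*(-79) = 12798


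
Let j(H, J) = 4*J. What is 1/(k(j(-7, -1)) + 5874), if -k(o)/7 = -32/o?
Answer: 1/5818 ≈ 0.00017188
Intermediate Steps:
k(o) = 224/o (k(o) = -(-224)/o = 224/o)
1/(k(j(-7, -1)) + 5874) = 1/(224/((4*(-1))) + 5874) = 1/(224/(-4) + 5874) = 1/(224*(-1/4) + 5874) = 1/(-56 + 5874) = 1/5818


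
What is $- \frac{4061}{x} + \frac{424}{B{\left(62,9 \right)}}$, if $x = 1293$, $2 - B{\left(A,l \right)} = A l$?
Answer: $- \frac{701537}{179727} \approx -3.9033$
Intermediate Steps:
$B{\left(A,l \right)} = 2 - A l$
$- \frac{4061}{x} + \frac{424}{B{\left(62,9 \right)}} = - \frac{4061}{1293} + \frac{424}{2 - 62 \cdot 9} = \left(-4061\right) \frac{1}{1293} + \frac{424}{2 - 558} = - \frac{4061}{1293} + \frac{424}{-556} = - \frac{4061}{1293} + 424 \left(- \frac{1}{556}\right) = - \frac{4061}{1293} - \frac{106}{139} = - \frac{701537}{179727}$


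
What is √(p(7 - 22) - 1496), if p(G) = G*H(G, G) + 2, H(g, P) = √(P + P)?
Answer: √(-1494 - 15*I*√30) ≈ 1.0624 - 38.667*I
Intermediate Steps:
H(g, P) = √2*√P (H(g, P) = √(2*P) = √2*√P)
p(G) = 2 + √2*G^(3/2) (p(G) = G*(√2*√G) + 2 = √2*G^(3/2) + 2 = 2 + √2*G^(3/2))
√(p(7 - 22) - 1496) = √((2 + √2*(7 - 22)^(3/2)) - 1496) = √((2 + √2*(-15)^(3/2)) - 1496) = √((2 + √2*(-15*I*√15)) - 1496) = √((2 - 15*I*√30) - 1496) = √(-1494 - 15*I*√30)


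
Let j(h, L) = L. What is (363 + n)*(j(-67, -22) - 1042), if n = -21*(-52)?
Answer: -1548120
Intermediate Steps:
n = 1092
(363 + n)*(j(-67, -22) - 1042) = (363 + 1092)*(-22 - 1042) = 1455*(-1064) = -1548120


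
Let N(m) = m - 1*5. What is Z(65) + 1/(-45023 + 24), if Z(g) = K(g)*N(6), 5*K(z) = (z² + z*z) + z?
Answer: 76633296/44999 ≈ 1703.0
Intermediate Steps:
K(z) = z/5 + 2*z²/5 (K(z) = ((z² + z*z) + z)/5 = ((z² + z²) + z)/5 = (2*z² + z)/5 = (z + 2*z²)/5 = z/5 + 2*z²/5)
N(m) = -5 + m (N(m) = m - 5 = -5 + m)
Z(g) = g*(1 + 2*g)/5 (Z(g) = (g*(1 + 2*g)/5)*(-5 + 6) = (g*(1 + 2*g)/5)*1 = g*(1 + 2*g)/5)
Z(65) + 1/(-45023 + 24) = (⅕)*65*(1 + 2*65) + 1/(-45023 + 24) = (⅕)*65*(1 + 130) + 1/(-44999) = (⅕)*65*131 - 1/44999 = 1703 - 1/44999 = 76633296/44999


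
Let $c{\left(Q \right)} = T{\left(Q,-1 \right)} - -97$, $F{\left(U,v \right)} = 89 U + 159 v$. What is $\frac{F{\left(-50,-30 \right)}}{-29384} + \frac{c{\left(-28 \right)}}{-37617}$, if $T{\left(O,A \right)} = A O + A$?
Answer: $\frac{85796281}{276334482} \approx 0.31048$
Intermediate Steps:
$T{\left(O,A \right)} = A + A O$
$c{\left(Q \right)} = 96 - Q$ ($c{\left(Q \right)} = - (1 + Q) - -97 = \left(-1 - Q\right) + 97 = 96 - Q$)
$\frac{F{\left(-50,-30 \right)}}{-29384} + \frac{c{\left(-28 \right)}}{-37617} = \frac{89 \left(-50\right) + 159 \left(-30\right)}{-29384} + \frac{96 - -28}{-37617} = \left(-4450 - 4770\right) \left(- \frac{1}{29384}\right) + \left(96 + 28\right) \left(- \frac{1}{37617}\right) = \left(-9220\right) \left(- \frac{1}{29384}\right) + 124 \left(- \frac{1}{37617}\right) = \frac{2305}{7346} - \frac{124}{37617} = \frac{85796281}{276334482}$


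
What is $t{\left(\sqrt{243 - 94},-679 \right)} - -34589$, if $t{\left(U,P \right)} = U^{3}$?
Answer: $34589 + 149 \sqrt{149} \approx 36408.0$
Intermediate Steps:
$t{\left(\sqrt{243 - 94},-679 \right)} - -34589 = \left(\sqrt{243 - 94}\right)^{3} - -34589 = \left(\sqrt{149}\right)^{3} + 34589 = 149 \sqrt{149} + 34589 = 34589 + 149 \sqrt{149}$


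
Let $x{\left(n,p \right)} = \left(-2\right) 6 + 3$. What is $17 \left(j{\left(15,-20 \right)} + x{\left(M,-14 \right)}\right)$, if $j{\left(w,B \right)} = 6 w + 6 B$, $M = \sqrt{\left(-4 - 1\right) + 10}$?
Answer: $-663$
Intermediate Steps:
$M = \sqrt{5}$ ($M = \sqrt{\left(-4 - 1\right) + 10} = \sqrt{-5 + 10} = \sqrt{5} \approx 2.2361$)
$x{\left(n,p \right)} = -9$ ($x{\left(n,p \right)} = -12 + 3 = -9$)
$j{\left(w,B \right)} = 6 B + 6 w$
$17 \left(j{\left(15,-20 \right)} + x{\left(M,-14 \right)}\right) = 17 \left(\left(6 \left(-20\right) + 6 \cdot 15\right) - 9\right) = 17 \left(\left(-120 + 90\right) - 9\right) = 17 \left(-30 - 9\right) = 17 \left(-39\right) = -663$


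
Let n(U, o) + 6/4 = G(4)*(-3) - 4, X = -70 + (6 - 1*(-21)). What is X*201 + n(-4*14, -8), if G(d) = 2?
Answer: -17309/2 ≈ -8654.5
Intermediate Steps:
X = -43 (X = -70 + (6 + 21) = -70 + 27 = -43)
n(U, o) = -23/2 (n(U, o) = -3/2 + (2*(-3) - 4) = -3/2 + (-6 - 4) = -3/2 - 10 = -23/2)
X*201 + n(-4*14, -8) = -43*201 - 23/2 = -8643 - 23/2 = -17309/2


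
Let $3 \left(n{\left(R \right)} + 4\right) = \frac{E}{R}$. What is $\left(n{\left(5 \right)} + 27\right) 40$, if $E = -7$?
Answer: $\frac{2704}{3} \approx 901.33$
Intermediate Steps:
$n{\left(R \right)} = -4 - \frac{7}{3 R}$ ($n{\left(R \right)} = -4 + \frac{\left(-7\right) \frac{1}{R}}{3} = -4 - \frac{7}{3 R}$)
$\left(n{\left(5 \right)} + 27\right) 40 = \left(\left(-4 - \frac{7}{3 \cdot 5}\right) + 27\right) 40 = \left(\left(-4 - \frac{7}{15}\right) + 27\right) 40 = \left(- \frac{67}{15} + 27\right) 40 = \frac{338}{15} \cdot 40 = \frac{2704}{3}$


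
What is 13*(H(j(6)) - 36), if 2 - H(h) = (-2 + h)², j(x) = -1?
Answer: -559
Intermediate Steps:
H(h) = 2 - (-2 + h)²
13*(H(j(6)) - 36) = 13*((2 - (-2 - 1)²) - 36) = 13*((2 - 1*(-3)²) - 36) = 13*((2 - 1*9) - 36) = 13*((2 - 9) - 36) = 13*(-7 - 36) = 13*(-43) = -559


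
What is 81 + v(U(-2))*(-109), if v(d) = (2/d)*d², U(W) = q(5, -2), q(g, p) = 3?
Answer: -573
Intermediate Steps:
U(W) = 3
v(d) = 2*d
81 + v(U(-2))*(-109) = 81 + (2*3)*(-109) = 81 + 6*(-109) = 81 - 654 = -573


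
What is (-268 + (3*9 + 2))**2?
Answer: 57121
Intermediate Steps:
(-268 + (3*9 + 2))**2 = (-268 + (27 + 2))**2 = (-268 + 29)**2 = (-239)**2 = 57121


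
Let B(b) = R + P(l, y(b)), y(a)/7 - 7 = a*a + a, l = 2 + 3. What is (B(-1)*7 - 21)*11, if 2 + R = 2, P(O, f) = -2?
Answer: -385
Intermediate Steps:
l = 5
y(a) = 49 + 7*a + 7*a**2 (y(a) = 49 + 7*(a*a + a) = 49 + 7*(a**2 + a) = 49 + 7*(a + a**2) = 49 + (7*a + 7*a**2) = 49 + 7*a + 7*a**2)
R = 0 (R = -2 + 2 = 0)
B(b) = -2 (B(b) = 0 - 2 = -2)
(B(-1)*7 - 21)*11 = (-2*7 - 21)*11 = (-14 - 21)*11 = -35*11 = -385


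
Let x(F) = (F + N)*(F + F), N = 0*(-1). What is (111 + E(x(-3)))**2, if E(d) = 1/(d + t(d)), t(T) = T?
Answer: 15976009/1296 ≈ 12327.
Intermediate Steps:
N = 0
x(F) = 2*F**2 (x(F) = (F + 0)*(F + F) = F*(2*F) = 2*F**2)
E(d) = 1/(2*d) (E(d) = 1/(d + d) = 1/(2*d))
(111 + E(x(-3)))**2 = (111 + 1/(2*((2*(-3)**2))))**2 = (111 + 1/(2*((2*9))))**2 = (111 + (1/2)/18)**2 = (111 + (1/2)*(1/18))**2 = (111 + 1/36)**2 = (3997/36)**2 = 15976009/1296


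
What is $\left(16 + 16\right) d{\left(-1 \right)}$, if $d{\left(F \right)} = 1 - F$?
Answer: $64$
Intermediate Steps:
$\left(16 + 16\right) d{\left(-1 \right)} = \left(16 + 16\right) \left(1 - -1\right) = 32 \left(1 + 1\right) = 32 \cdot 2 = 64$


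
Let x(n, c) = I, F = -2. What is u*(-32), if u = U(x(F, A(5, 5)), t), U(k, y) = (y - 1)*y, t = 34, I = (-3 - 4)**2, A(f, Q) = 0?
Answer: -35904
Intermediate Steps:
I = 49 (I = (-7)**2 = 49)
x(n, c) = 49
U(k, y) = y*(-1 + y) (U(k, y) = (-1 + y)*y = y*(-1 + y))
u = 1122 (u = 34*(-1 + 34) = 34*33 = 1122)
u*(-32) = 1122*(-32) = -35904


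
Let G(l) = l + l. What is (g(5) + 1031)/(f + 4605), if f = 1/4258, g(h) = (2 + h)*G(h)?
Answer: 4688058/19608091 ≈ 0.23909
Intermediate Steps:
G(l) = 2*l
g(h) = 2*h*(2 + h) (g(h) = (2 + h)*(2*h) = 2*h*(2 + h))
f = 1/4258 ≈ 0.00023485
(g(5) + 1031)/(f + 4605) = (2*5*(2 + 5) + 1031)/(1/4258 + 4605) = (2*5*7 + 1031)/(19608091/4258) = (70 + 1031)*(4258/19608091) = 1101*(4258/19608091) = 4688058/19608091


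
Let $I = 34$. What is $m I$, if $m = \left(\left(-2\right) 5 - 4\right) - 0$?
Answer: $-476$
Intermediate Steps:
$m = -14$ ($m = \left(-10 - 4\right) + 0 = -14 + 0 = -14$)
$m I = \left(-14\right) 34 = -476$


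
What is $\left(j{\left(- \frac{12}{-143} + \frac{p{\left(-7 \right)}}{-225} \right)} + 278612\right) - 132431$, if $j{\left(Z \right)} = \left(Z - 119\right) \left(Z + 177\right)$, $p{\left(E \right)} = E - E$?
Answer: $\frac{2558637654}{20449} \approx 1.2512 \cdot 10^{5}$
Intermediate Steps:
$p{\left(E \right)} = 0$
$j{\left(Z \right)} = \left(-119 + Z\right) \left(177 + Z\right)$
$\left(j{\left(- \frac{12}{-143} + \frac{p{\left(-7 \right)}}{-225} \right)} + 278612\right) - 132431 = \left(\left(-21063 + \left(- \frac{12}{-143} + \frac{0}{-225}\right)^{2} + 58 \left(- \frac{12}{-143} + \frac{0}{-225}\right)\right) + 278612\right) - 132431 = \left(\left(-21063 + \left(\left(-12\right) \left(- \frac{1}{143}\right) + 0 \left(- \frac{1}{225}\right)\right)^{2} + 58 \left(\left(-12\right) \left(- \frac{1}{143}\right) + 0 \left(- \frac{1}{225}\right)\right)\right) + 278612\right) - 132431 = \left(\left(-21063 + \left(\frac{12}{143} + 0\right)^{2} + 58 \left(\frac{12}{143} + 0\right)\right) + 278612\right) - 132431 = \left(\left(-21063 + \left(\frac{12}{143}\right)^{2} + 58 \cdot \frac{12}{143}\right) + 278612\right) - 132431 = \left(\left(-21063 + \frac{144}{20449} + \frac{696}{143}\right) + 278612\right) - 132431 = \left(- \frac{430617615}{20449} + 278612\right) - 132431 = \frac{5266719173}{20449} - 132431 = \frac{2558637654}{20449}$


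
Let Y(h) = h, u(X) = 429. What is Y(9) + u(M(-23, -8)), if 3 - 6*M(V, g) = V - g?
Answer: 438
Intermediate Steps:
M(V, g) = ½ - V/6 + g/6 (M(V, g) = ½ - (V - g)/6 = ½ + (-V/6 + g/6) = ½ - V/6 + g/6)
Y(9) + u(M(-23, -8)) = 9 + 429 = 438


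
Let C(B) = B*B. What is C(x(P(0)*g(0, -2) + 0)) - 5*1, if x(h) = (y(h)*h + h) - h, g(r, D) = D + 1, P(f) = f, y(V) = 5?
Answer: -5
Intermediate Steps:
g(r, D) = 1 + D
x(h) = 5*h (x(h) = (5*h + h) - h = 6*h - h = 5*h)
C(B) = B²
C(x(P(0)*g(0, -2) + 0)) - 5*1 = (5*(0*(1 - 2) + 0))² - 5*1 = (5*(0*(-1) + 0))² - 5 = (5*(0 + 0))² - 5 = (5*0)² - 5 = 0² - 5 = 0 - 5 = -5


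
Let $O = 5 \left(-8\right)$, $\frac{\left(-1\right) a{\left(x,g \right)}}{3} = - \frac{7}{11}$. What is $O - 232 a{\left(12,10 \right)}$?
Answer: $- \frac{5312}{11} \approx -482.91$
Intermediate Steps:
$a{\left(x,g \right)} = \frac{21}{11}$ ($a{\left(x,g \right)} = - 3 \left(- \frac{7}{11}\right) = - 3 \left(\left(-7\right) \frac{1}{11}\right) = \left(-3\right) \left(- \frac{7}{11}\right) = \frac{21}{11}$)
$O = -40$
$O - 232 a{\left(12,10 \right)} = -40 - \frac{4872}{11} = - \frac{5312}{11}$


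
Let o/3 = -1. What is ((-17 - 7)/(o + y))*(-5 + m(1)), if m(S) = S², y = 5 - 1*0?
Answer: 48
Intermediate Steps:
o = -3 (o = 3*(-1) = -3)
y = 5 (y = 5 + 0 = 5)
((-17 - 7)/(o + y))*(-5 + m(1)) = ((-17 - 7)/(-3 + 5))*(-5 + 1²) = (-24/2)*(-5 + 1) = -24*½*(-4) = -12*(-4) = 48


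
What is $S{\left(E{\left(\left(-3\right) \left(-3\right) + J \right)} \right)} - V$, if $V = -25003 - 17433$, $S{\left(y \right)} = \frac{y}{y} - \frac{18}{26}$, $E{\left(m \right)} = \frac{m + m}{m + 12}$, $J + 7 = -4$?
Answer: $\frac{551672}{13} \approx 42436.0$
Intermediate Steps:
$J = -11$ ($J = -7 - 4 = -11$)
$E{\left(m \right)} = \frac{2 m}{12 + m}$
$S{\left(y \right)} = \frac{4}{13}$ ($S{\left(y \right)} = 1 - \frac{9}{13} = \frac{4}{13}$)
$V = -42436$
$S{\left(E{\left(\left(-3\right) \left(-3\right) + J \right)} \right)} - V = \frac{4}{13} - -42436 = \frac{4}{13} + 42436 = \frac{551672}{13}$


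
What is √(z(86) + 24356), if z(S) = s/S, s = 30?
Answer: √45034889/43 ≈ 156.07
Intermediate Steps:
z(S) = 30/S
√(z(86) + 24356) = √(30/86 + 24356) = √(30*(1/86) + 24356) = √(15/43 + 24356) = √(1047323/43) = √45034889/43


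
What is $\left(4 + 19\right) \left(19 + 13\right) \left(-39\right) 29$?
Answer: $-832416$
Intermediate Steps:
$\left(4 + 19\right) \left(19 + 13\right) \left(-39\right) 29 = 23 \cdot 32 \left(-39\right) 29 = 736 \left(-39\right) 29 = \left(-28704\right) 29 = -832416$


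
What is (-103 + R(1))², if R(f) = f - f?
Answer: 10609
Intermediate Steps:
R(f) = 0
(-103 + R(1))² = (-103 + 0)² = (-103)² = 10609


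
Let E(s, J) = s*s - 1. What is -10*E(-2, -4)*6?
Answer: -180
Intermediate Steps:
E(s, J) = -1 + s² (E(s, J) = s² - 1 = -1 + s²)
-10*E(-2, -4)*6 = -10*(-1 + (-2)²)*6 = -10*(-1 + 4)*6 = -10*3*6 = -30*6 = -1*180 = -180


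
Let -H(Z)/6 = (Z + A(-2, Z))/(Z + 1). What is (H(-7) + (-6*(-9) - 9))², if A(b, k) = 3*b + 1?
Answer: 1089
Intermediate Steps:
A(b, k) = 1 + 3*b
H(Z) = -6*(-5 + Z)/(1 + Z) (H(Z) = -6*(Z + (1 + 3*(-2)))/(Z + 1) = -6*(Z + (1 - 6))/(1 + Z) = -6*(Z - 5)/(1 + Z) = -6*(-5 + Z)/(1 + Z))
(H(-7) + (-6*(-9) - 9))² = (6*(5 - 1*(-7))/(1 - 7) + (-6*(-9) - 9))² = (6*(5 + 7)/(-6) + (54 - 9))² = (6*(-⅙)*12 + 45)² = (-12 + 45)² = 33² = 1089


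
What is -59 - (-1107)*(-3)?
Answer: -3380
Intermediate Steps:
-59 - (-1107)*(-3) = -59 - 41*81 = -59 - 3321 = -3380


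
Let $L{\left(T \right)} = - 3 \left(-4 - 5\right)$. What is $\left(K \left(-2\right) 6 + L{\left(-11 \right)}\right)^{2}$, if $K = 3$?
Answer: $81$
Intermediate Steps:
$L{\left(T \right)} = 27$ ($L{\left(T \right)} = \left(-3\right) \left(-9\right) = 27$)
$\left(K \left(-2\right) 6 + L{\left(-11 \right)}\right)^{2} = \left(3 \left(-2\right) 6 + 27\right)^{2} = \left(\left(-6\right) 6 + 27\right)^{2} = \left(-36 + 27\right)^{2} = \left(-9\right)^{2} = 81$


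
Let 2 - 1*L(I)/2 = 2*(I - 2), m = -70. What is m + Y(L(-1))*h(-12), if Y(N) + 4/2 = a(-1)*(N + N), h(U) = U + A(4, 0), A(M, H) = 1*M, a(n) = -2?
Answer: 458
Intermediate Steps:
A(M, H) = M
L(I) = 12 - 4*I (L(I) = 4 - 4*(I - 2) = 4 - 4*(-2 + I) = 4 - 2*(-4 + 2*I) = 4 + (8 - 4*I) = 12 - 4*I)
h(U) = 4 + U (h(U) = U + 4 = 4 + U)
Y(N) = -2 - 4*N (Y(N) = -2 - 2*(N + N) = -2 - 4*N)
m + Y(L(-1))*h(-12) = -70 + (-2 - 4*(12 - 4*(-1)))*(4 - 12) = -70 + (-2 - 4*(12 + 4))*(-8) = -70 + (-2 - 4*16)*(-8) = -70 + (-2 - 64)*(-8) = -70 - 66*(-8) = -70 + 528 = 458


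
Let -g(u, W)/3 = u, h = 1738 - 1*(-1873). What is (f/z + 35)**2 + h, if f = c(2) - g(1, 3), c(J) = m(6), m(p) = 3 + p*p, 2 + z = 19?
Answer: 1449348/289 ≈ 5015.0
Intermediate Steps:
z = 17 (z = -2 + 19 = 17)
m(p) = 3 + p**2
h = 3611 (h = 1738 + 1873 = 3611)
c(J) = 39 (c(J) = 3 + 6**2 = 3 + 36 = 39)
g(u, W) = -3*u
f = 42 (f = 39 - (-3) = 39 - 1*(-3) = 39 + 3 = 42)
(f/z + 35)**2 + h = (42/17 + 35)**2 + 3611 = (637/17)**2 + 3611 = 405769/289 + 3611 = 1449348/289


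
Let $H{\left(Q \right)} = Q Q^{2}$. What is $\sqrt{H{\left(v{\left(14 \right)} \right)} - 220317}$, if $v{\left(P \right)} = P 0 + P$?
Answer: $i \sqrt{217573} \approx 466.45 i$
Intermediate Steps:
$v{\left(P \right)} = P$ ($v{\left(P \right)} = 0 + P = P$)
$H{\left(Q \right)} = Q^{3}$
$\sqrt{H{\left(v{\left(14 \right)} \right)} - 220317} = \sqrt{14^{3} - 220317} = \sqrt{2744 - 220317} = \sqrt{-217573} = i \sqrt{217573}$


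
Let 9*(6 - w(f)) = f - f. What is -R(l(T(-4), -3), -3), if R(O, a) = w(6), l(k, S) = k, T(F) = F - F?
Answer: -6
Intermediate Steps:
T(F) = 0
w(f) = 6 (w(f) = 6 - (f - f)/9 = 6 - ⅑*0 = 6 + 0 = 6)
R(O, a) = 6
-R(l(T(-4), -3), -3) = -1*6 = -6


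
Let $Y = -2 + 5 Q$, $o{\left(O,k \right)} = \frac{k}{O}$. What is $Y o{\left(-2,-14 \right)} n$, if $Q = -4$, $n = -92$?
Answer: $14168$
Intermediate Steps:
$Y = -22$ ($Y = -2 + 5 \left(-4\right) = -2 - 20 = -22$)
$Y o{\left(-2,-14 \right)} n = - 22 \left(- \frac{14}{-2}\right) \left(-92\right) = - 22 \left(\left(-14\right) \left(- \frac{1}{2}\right)\right) \left(-92\right) = \left(-22\right) 7 \left(-92\right) = \left(-154\right) \left(-92\right) = 14168$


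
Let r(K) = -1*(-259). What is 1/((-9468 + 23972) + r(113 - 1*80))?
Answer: 1/14763 ≈ 6.7737e-5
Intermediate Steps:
r(K) = 259
1/((-9468 + 23972) + r(113 - 1*80)) = 1/((-9468 + 23972) + 259) = 1/(14504 + 259) = 1/14763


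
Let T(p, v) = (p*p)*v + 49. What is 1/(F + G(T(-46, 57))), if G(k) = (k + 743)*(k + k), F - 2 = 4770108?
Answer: 1/29302226198 ≈ 3.4127e-11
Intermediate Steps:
F = 4770110 (F = 2 + 4770108 = 4770110)
T(p, v) = 49 + v*p² (T(p, v) = p²*v + 49 = v*p² + 49 = 49 + v*p²)
G(k) = 2*k*(743 + k) (G(k) = (743 + k)*(2*k) = 2*k*(743 + k))
1/(F + G(T(-46, 57))) = 1/(4770110 + 2*(49 + 57*(-46)²)*(743 + (49 + 57*(-46)²))) = 1/(4770110 + 2*(49 + 57*2116)*(743 + (49 + 57*2116))) = 1/(4770110 + 2*(49 + 120612)*(743 + (49 + 120612))) = 1/(4770110 + 2*120661*(743 + 120661)) = 1/(4770110 + 2*120661*121404) = 1/(4770110 + 29297456088) = 1/29302226198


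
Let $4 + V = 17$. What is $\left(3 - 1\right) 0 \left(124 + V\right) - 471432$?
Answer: $-471432$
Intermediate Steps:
$V = 13$ ($V = -4 + 17 = 13$)
$\left(3 - 1\right) 0 \left(124 + V\right) - 471432 = \left(3 - 1\right) 0 \left(124 + 13\right) - 471432 = 2 \cdot 0 \cdot 137 - 471432 = 0 \cdot 137 - 471432 = 0 - 471432 = -471432$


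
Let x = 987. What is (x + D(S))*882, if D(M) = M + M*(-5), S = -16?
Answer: 926982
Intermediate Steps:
D(M) = -4*M (D(M) = M - 5*M = -4*M)
(x + D(S))*882 = (987 - 4*(-16))*882 = (987 + 64)*882 = 1051*882 = 926982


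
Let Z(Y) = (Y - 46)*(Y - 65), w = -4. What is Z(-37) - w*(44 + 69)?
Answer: 8918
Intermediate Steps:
Z(Y) = (-65 + Y)*(-46 + Y) (Z(Y) = (-46 + Y)*(-65 + Y) = (-65 + Y)*(-46 + Y))
Z(-37) - w*(44 + 69) = (2990 + (-37)**2 - 111*(-37)) - (-4)*(44 + 69) = (2990 + 1369 + 4107) - (-4)*113 = 8466 - 1*(-452) = 8466 + 452 = 8918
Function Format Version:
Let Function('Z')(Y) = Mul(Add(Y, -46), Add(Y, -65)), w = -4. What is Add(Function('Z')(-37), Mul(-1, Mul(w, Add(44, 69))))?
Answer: 8918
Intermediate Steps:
Function('Z')(Y) = Mul(Add(-65, Y), Add(-46, Y)) (Function('Z')(Y) = Mul(Add(-46, Y), Add(-65, Y)) = Mul(Add(-65, Y), Add(-46, Y)))
Add(Function('Z')(-37), Mul(-1, Mul(w, Add(44, 69)))) = Add(Add(2990, Pow(-37, 2), Mul(-111, -37)), Mul(-1, Mul(-4, Add(44, 69)))) = Add(Add(2990, 1369, 4107), Mul(-1, Mul(-4, 113))) = Add(8466, Mul(-1, -452)) = Add(8466, 452) = 8918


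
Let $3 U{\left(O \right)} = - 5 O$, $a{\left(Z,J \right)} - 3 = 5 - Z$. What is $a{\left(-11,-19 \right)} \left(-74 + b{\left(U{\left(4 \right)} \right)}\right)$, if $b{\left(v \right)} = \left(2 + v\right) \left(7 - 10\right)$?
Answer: $-1140$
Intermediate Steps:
$a{\left(Z,J \right)} = 8 - Z$ ($a{\left(Z,J \right)} = 3 - \left(-5 + Z\right) = 8 - Z$)
$U{\left(O \right)} = - \frac{5 O}{3}$ ($U{\left(O \right)} = \frac{\left(-5\right) O}{3} = - \frac{5 O}{3}$)
$b{\left(v \right)} = -6 - 3 v$ ($b{\left(v \right)} = \left(2 + v\right) \left(-3\right) = -6 - 3 v$)
$a{\left(-11,-19 \right)} \left(-74 + b{\left(U{\left(4 \right)} \right)}\right) = \left(8 - -11\right) \left(-74 - \left(6 + 3 \left(\left(- \frac{5}{3}\right) 4\right)\right)\right) = \left(8 + 11\right) \left(-74 - -14\right) = 19 \left(-74 + \left(-6 + 20\right)\right) = 19 \left(-74 + 14\right) = 19 \left(-60\right) = -1140$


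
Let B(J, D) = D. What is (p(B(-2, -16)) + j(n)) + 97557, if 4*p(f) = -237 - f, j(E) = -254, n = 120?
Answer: 388991/4 ≈ 97248.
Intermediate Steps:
p(f) = -237/4 - f/4 (p(f) = (-237 - f)/4 = -237/4 - f/4)
(p(B(-2, -16)) + j(n)) + 97557 = ((-237/4 - ¼*(-16)) - 254) + 97557 = ((-237/4 + 4) - 254) + 97557 = (-221/4 - 254) + 97557 = -1237/4 + 97557 = 388991/4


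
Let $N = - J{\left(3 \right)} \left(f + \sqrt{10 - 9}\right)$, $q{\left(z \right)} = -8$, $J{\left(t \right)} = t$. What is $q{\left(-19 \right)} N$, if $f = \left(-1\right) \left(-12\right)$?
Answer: $312$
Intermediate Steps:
$f = 12$
$N = -39$ ($N = - 3 \left(12 + \sqrt{10 - 9}\right) = - 3 \left(12 + \sqrt{1}\right) = - 3 \left(12 + 1\right) = - 3 \cdot 13 = \left(-1\right) 39 = -39$)
$q{\left(-19 \right)} N = \left(-8\right) \left(-39\right) = 312$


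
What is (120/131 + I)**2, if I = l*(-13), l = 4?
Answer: 44782864/17161 ≈ 2609.6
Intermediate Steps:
I = -52 (I = 4*(-13) = -52)
(120/131 + I)**2 = (120/131 - 52)**2 = (-6692/131)**2 = 44782864/17161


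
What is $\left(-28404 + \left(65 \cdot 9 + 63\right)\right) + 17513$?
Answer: $-10243$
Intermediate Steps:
$\left(-28404 + \left(65 \cdot 9 + 63\right)\right) + 17513 = \left(-28404 + \left(585 + 63\right)\right) + 17513 = \left(-28404 + 648\right) + 17513 = -27756 + 17513 = -10243$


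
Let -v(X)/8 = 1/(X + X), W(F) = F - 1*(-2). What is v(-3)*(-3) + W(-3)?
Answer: -5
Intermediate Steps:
W(F) = 2 + F (W(F) = F + 2 = 2 + F)
v(X) = -4/X (v(X) = -8/(X + X) = -8*1/(2*X) = -4/X)
v(-3)*(-3) + W(-3) = -4/(-3)*(-3) + (2 - 3) = -4*(-1/3)*(-3) - 1 = (4/3)*(-3) - 1 = -4 - 1 = -5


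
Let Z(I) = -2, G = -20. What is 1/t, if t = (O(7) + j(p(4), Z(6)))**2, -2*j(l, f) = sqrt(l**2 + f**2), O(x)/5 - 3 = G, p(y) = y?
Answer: (85 + sqrt(5))**(-2) ≈ 0.00013140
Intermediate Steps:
O(x) = -85 (O(x) = 15 + 5*(-20) = 15 - 100 = -85)
j(l, f) = -sqrt(f**2 + l**2)/2 (j(l, f) = -sqrt(l**2 + f**2)/2 = -sqrt(f**2 + l**2)/2)
t = (-85 - sqrt(5))**2 (t = (-85 - sqrt((-2)**2 + 4**2)/2)**2 = (-85 - sqrt(4 + 16)/2)**2 = (-85 - sqrt(5))**2 ≈ 7610.1)
1/t = 1/((85 + sqrt(5))**2) = (85 + sqrt(5))**(-2)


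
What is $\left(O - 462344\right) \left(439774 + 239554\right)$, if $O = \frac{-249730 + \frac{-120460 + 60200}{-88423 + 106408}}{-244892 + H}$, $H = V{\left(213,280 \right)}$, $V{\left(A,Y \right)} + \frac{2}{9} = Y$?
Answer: $- \frac{414527772148585792736}{1319805245} \approx -3.1408 \cdot 10^{11}$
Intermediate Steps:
$V{\left(A,Y \right)} = - \frac{2}{9} + Y$
$H = \frac{2518}{9}$ ($H = - \frac{2}{9} + 280 = \frac{2518}{9} \approx 279.78$)
$O = \frac{1347436293}{1319805245}$ ($O = \frac{-249730 + \frac{-120460 + 60200}{-88423 + 106408}}{-244892 + \frac{2518}{9}} = \frac{-249730 - \frac{60260}{17985}}{- \frac{2201510}{9}} = \left(-249730 - \frac{12052}{3597}\right) \left(- \frac{9}{2201510}\right) = \left(- \frac{898290862}{3597}\right) \left(- \frac{9}{2201510}\right) = \frac{1347436293}{1319805245} \approx 1.0209$)
$\left(O - 462344\right) \left(439774 + 239554\right) = \left(\frac{1347436293}{1319805245} - 462344\right) \left(439774 + 239554\right) = \left(- \frac{610202688757987}{1319805245}\right) 679328 = - \frac{414527772148585792736}{1319805245}$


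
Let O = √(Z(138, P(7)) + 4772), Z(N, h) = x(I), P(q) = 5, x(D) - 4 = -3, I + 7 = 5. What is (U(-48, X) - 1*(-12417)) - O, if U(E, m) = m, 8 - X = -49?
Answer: 12474 - √4773 ≈ 12405.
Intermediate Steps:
X = 57 (X = 8 - 1*(-49) = 8 + 49 = 57)
I = -2 (I = -7 + 5 = -2)
x(D) = 1 (x(D) = 4 - 3 = 1)
Z(N, h) = 1
O = √4773 (O = √(1 + 4772) = √4773 ≈ 69.087)
(U(-48, X) - 1*(-12417)) - O = (57 - 1*(-12417)) - √4773 = (57 + 12417) - √4773 = 12474 - √4773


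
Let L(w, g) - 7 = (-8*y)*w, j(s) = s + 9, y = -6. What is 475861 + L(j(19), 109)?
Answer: 477212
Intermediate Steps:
j(s) = 9 + s
L(w, g) = 7 + 48*w (L(w, g) = 7 + (-8*(-6))*w = 7 + 48*w)
475861 + L(j(19), 109) = 475861 + (7 + 48*(9 + 19)) = 475861 + (7 + 48*28) = 475861 + (7 + 1344) = 475861 + 1351 = 477212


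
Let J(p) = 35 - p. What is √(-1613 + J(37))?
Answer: I*√1615 ≈ 40.187*I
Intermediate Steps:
√(-1613 + J(37)) = √(-1613 + (35 - 1*37)) = √(-1613 + (35 - 37)) = √(-1613 - 2) = √(-1615) = I*√1615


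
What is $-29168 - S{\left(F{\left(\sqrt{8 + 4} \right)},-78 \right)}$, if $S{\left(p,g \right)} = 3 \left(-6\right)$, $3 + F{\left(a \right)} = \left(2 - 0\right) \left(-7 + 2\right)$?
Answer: $-29150$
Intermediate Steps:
$F{\left(a \right)} = -13$ ($F{\left(a \right)} = -3 + \left(2 - 0\right) \left(-7 + 2\right) = -3 + \left(2 + \left(-3 + 3\right)\right) \left(-5\right) = -3 + \left(2 + 0\right) \left(-5\right) = -3 + 2 \left(-5\right) = -3 - 10 = -13$)
$S{\left(p,g \right)} = -18$
$-29168 - S{\left(F{\left(\sqrt{8 + 4} \right)},-78 \right)} = -29168 - -18 = -29168 + 18 = -29150$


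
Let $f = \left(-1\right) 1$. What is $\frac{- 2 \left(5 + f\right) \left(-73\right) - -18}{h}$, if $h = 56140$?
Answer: $\frac{43}{4010} \approx 0.010723$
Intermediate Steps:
$f = -1$
$\frac{- 2 \left(5 + f\right) \left(-73\right) - -18}{h} = \frac{- 2 \left(5 - 1\right) \left(-73\right) - -18}{56140} = \left(\left(-2\right) 4 \left(-73\right) + \left(-60 + 78\right)\right) \frac{1}{56140} = \left(\left(-8\right) \left(-73\right) + 18\right) \frac{1}{56140} = \left(584 + 18\right) \frac{1}{56140} = 602 \cdot \frac{1}{56140} = \frac{43}{4010}$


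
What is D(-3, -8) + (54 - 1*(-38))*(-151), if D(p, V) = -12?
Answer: -13904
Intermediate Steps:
D(-3, -8) + (54 - 1*(-38))*(-151) = -12 + (54 - 1*(-38))*(-151) = -12 + (54 + 38)*(-151) = -12 + 92*(-151) = -12 - 13892 = -13904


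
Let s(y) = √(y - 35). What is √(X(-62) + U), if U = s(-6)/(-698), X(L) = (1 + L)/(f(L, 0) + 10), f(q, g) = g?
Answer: √(-74298610 - 17450*I*√41)/3490 ≈ 0.0018571 - 2.4698*I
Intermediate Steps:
s(y) = √(-35 + y)
X(L) = ⅒ + L/10 (X(L) = (1 + L)/(0 + 10) = (1 + L)/10 = (1 + L)*(⅒) = ⅒ + L/10)
U = -I*√41/698 (U = √(-35 - 6)/(-698) = √(-41)*(-1/698) = (I*√41)*(-1/698) = -I*√41/698 ≈ -0.0091735*I)
√(X(-62) + U) = √((⅒ + (⅒)*(-62)) - I*√41/698) = √((⅒ - 31/5) - I*√41/698) = √(-61/10 - I*√41/698)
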